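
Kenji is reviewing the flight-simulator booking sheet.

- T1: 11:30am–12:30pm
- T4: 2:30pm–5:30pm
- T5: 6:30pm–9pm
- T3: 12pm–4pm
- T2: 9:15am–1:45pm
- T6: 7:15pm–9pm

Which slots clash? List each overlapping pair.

Sorted by start: T2, T1, T3, T4, T5, T6.
T1 starts before T2 ends → T2 and T1 overlap.
T3 starts before T2 ends → T2 and T3 overlap.
T4 starts after T2 ends, so T2 has no further overlaps.
T3 starts before T1 ends → T1 and T3 overlap.
T4 starts after T1 ends, so T1 has no further overlaps.
T4 starts before T3 ends → T3 and T4 overlap.
T5 starts after T3 ends, so T3 has no further overlaps.
T5 starts after T4 ends, so T4 has no further overlaps.
T6 starts before T5 ends → T5 and T6 overlap.

T1 & T2, T1 & T3, T2 & T3, T3 & T4, T5 & T6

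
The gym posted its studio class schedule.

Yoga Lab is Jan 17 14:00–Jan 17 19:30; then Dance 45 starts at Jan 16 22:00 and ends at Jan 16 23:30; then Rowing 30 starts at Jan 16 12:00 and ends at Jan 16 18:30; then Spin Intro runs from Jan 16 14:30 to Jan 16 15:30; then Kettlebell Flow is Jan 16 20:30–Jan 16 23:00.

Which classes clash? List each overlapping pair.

Two intervals overlap when each starts before the other ends.
Sorted by start: Rowing 30, Spin Intro, Kettlebell Flow, Dance 45, Yoga Lab.
Spin Intro starts before Rowing 30 ends → Rowing 30 and Spin Intro overlap.
Kettlebell Flow starts after Rowing 30 ends, so Rowing 30 has no further overlaps.
Kettlebell Flow starts after Spin Intro ends, so Spin Intro has no further overlaps.
Dance 45 starts before Kettlebell Flow ends → Kettlebell Flow and Dance 45 overlap.
Yoga Lab starts after Kettlebell Flow ends.
Yoga Lab starts after Dance 45 ends.

Dance 45 & Kettlebell Flow, Rowing 30 & Spin Intro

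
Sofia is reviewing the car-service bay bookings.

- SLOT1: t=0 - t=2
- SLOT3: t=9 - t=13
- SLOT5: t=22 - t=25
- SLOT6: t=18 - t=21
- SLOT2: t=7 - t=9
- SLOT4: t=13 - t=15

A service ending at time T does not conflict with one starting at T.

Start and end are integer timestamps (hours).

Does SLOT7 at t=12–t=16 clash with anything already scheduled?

Yes — it overlaps SLOT3, SLOT4

SLOT1: ends t=2 at or before SLOT7 starts t=12 → clear.
SLOT2: ends t=9 at or before SLOT7 starts t=12 → clear.
SLOT3: starts t=9 before SLOT7 ends t=16, and ends t=13 after SLOT7 starts t=12 → overlap.
SLOT4: starts t=13 before SLOT7 ends t=16, and ends t=15 after SLOT7 starts t=12 → overlap.
SLOT6: starts t=18 at or after SLOT7 ends t=16 → clear.
SLOT5: starts t=22 at or after SLOT7 ends t=16 → clear.
SLOT7 overlaps SLOT3, SLOT4.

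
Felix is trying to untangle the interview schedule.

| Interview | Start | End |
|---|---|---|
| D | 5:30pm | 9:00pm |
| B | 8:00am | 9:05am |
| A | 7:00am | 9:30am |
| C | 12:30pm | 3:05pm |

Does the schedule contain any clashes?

Yes

Sorted by start: A, B, C, D.
B starts before A ends → A and B overlap.
That's a conflict, so the schedule is not conflict-free.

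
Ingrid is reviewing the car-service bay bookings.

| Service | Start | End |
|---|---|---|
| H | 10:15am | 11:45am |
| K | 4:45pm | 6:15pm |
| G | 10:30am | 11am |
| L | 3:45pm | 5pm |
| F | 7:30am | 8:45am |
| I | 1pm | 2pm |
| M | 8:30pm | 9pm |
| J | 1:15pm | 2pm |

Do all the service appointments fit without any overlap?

No

Sorted by start: F, H, G, I, J, L, K, M.
H starts after F ends; F is clear from here.
G starts before H ends → H and G overlap.
That's a conflict, so the schedule is not conflict-free.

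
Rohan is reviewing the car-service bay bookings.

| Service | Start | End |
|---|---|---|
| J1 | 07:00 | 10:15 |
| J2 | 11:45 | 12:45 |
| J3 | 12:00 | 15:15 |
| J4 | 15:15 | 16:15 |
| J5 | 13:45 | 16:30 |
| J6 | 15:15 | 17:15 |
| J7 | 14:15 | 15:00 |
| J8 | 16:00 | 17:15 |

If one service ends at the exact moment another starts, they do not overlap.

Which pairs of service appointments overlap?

J2 & J3, J3 & J5, J3 & J7, J4 & J5, J4 & J6, J4 & J8, J5 & J6, J5 & J7, J5 & J8, J6 & J8

Sorted by start: J1, J2, J3, J5, J7, J4, J6, J8.
J2 starts after J1 ends, so J1 has no further overlaps.
J3 starts before J2 ends → J2 and J3 overlap.
J5 starts after J2 ends, so J2 has no further overlaps.
J5 starts before J3 ends → J3 and J5 overlap.
J7 starts before J3 ends → J3 and J7 overlap.
J4 starts exactly when J3 ends (back-to-back, no overlap), so J3 has no further overlaps.
J7 starts before J5 ends → J5 and J7 overlap.
J4 starts before J5 ends → J5 and J4 overlap.
J6 starts before J5 ends → J5 and J6 overlap.
J8 starts before J5 ends → J5 and J8 overlap.
J4 starts after J7 ends, so J7 has no further overlaps.
J6 starts before J4 ends → J4 and J6 overlap.
J8 starts before J4 ends → J4 and J8 overlap.
J8 starts before J6 ends → J6 and J8 overlap.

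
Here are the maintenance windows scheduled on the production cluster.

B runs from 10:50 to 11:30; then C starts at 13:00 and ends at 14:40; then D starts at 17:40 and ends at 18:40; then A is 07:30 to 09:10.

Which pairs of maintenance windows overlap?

Sorted by start: A, B, C, D.
B starts after A ends — done with A.
C starts after B ends — done with B.
D starts after C ends.

none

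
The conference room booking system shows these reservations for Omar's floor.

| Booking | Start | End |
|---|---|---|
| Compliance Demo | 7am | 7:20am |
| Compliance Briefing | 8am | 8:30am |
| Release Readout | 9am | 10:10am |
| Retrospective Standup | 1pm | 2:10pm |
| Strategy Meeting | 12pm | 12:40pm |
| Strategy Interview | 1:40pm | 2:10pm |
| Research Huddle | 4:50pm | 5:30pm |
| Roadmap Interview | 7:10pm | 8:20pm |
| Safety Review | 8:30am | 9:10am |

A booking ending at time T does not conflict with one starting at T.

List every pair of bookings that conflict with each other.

Release Readout & Safety Review, Retrospective Standup & Strategy Interview

Sorted by start: Compliance Demo, Compliance Briefing, Safety Review, Release Readout, Strategy Meeting, Retrospective Standup, Strategy Interview, Research Huddle, Roadmap Interview.
Compliance Briefing starts after Compliance Demo ends, so nothing later overlaps Compliance Demo either.
Safety Review starts exactly when Compliance Briefing ends (back-to-back, no overlap), so nothing later overlaps Compliance Briefing either.
Release Readout starts before Safety Review ends → Safety Review and Release Readout overlap.
Strategy Meeting starts after Safety Review ends, so nothing later overlaps Safety Review either.
Strategy Meeting starts after Release Readout ends, so nothing later overlaps Release Readout either.
Retrospective Standup starts after Strategy Meeting ends, so nothing later overlaps Strategy Meeting either.
Strategy Interview starts before Retrospective Standup ends → Retrospective Standup and Strategy Interview overlap.
Research Huddle starts after Retrospective Standup ends, so nothing later overlaps Retrospective Standup either.
Research Huddle starts after Strategy Interview ends, so nothing later overlaps Strategy Interview either.
Roadmap Interview starts after Research Huddle ends.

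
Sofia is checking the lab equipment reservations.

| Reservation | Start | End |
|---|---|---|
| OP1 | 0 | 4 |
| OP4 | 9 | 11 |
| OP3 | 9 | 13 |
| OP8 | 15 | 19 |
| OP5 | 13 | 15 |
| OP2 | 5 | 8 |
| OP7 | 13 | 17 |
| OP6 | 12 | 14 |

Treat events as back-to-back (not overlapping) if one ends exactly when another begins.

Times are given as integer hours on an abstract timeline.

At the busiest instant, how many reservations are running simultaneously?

3

Walk through starts and ends in time order (an end at T is processed before a start at T):
0 start OP1 → 1
4 end OP1 → 0
5 start OP2 → 1
8 end OP2 → 0
9 start OP3 → 1
9 start OP4 → 2
11 end OP4 → 1
12 start OP6 → 2
13 end OP3 → 1
13 start OP5 → 2
13 start OP7 → 3
14 end OP6 → 2
15 end OP5 → 1
15 start OP8 → 2
17 end OP7 → 1
19 end OP8 → 0
Peak is 3, at 13 (OP5, OP6, OP7).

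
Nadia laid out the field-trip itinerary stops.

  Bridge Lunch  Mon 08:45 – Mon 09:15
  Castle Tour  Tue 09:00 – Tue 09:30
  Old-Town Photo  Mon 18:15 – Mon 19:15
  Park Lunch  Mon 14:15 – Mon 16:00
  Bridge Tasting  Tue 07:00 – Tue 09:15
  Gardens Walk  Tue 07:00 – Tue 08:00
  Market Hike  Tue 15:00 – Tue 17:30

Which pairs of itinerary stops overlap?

Check each pair: they overlap iff neither finishes before the other starts.
Sorted by start: Bridge Lunch, Park Lunch, Old-Town Photo, Bridge Tasting, Gardens Walk, Castle Tour, Market Hike.
Park Lunch starts after Bridge Lunch ends; Bridge Lunch is clear from here.
Old-Town Photo starts after Park Lunch ends; Park Lunch is clear from here.
Bridge Tasting starts after Old-Town Photo ends; Old-Town Photo is clear from here.
Gardens Walk starts before Bridge Tasting ends → Bridge Tasting and Gardens Walk overlap.
Castle Tour starts before Bridge Tasting ends → Bridge Tasting and Castle Tour overlap.
Market Hike starts after Bridge Tasting ends.
Castle Tour starts after Gardens Walk ends; Gardens Walk is clear from here.
Market Hike starts after Castle Tour ends.

Bridge Tasting & Castle Tour, Bridge Tasting & Gardens Walk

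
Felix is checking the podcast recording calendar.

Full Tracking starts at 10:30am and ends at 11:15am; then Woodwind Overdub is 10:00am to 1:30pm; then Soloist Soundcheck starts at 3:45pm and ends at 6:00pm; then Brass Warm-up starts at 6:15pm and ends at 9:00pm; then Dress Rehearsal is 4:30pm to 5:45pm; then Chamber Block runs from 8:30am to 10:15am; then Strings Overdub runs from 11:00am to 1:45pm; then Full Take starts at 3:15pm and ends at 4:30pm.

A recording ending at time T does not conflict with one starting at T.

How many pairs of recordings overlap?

6

Two intervals overlap when each starts before the other ends.
Sorted by start: Chamber Block, Woodwind Overdub, Full Tracking, Strings Overdub, Full Take, Soloist Soundcheck, Dress Rehearsal, Brass Warm-up.
Woodwind Overdub starts before Chamber Block ends → Chamber Block and Woodwind Overdub overlap.
Full Tracking starts after Chamber Block ends, so nothing later overlaps Chamber Block either.
Full Tracking starts before Woodwind Overdub ends → Woodwind Overdub and Full Tracking overlap.
Strings Overdub starts before Woodwind Overdub ends → Woodwind Overdub and Strings Overdub overlap.
Full Take starts after Woodwind Overdub ends, so nothing later overlaps Woodwind Overdub either.
Strings Overdub starts before Full Tracking ends → Full Tracking and Strings Overdub overlap.
Full Take starts after Full Tracking ends, so nothing later overlaps Full Tracking either.
Full Take starts after Strings Overdub ends, so nothing later overlaps Strings Overdub either.
Soloist Soundcheck starts before Full Take ends → Full Take and Soloist Soundcheck overlap.
Dress Rehearsal starts exactly when Full Take ends (back-to-back, no overlap), so nothing later overlaps Full Take either.
Dress Rehearsal starts before Soloist Soundcheck ends → Soloist Soundcheck and Dress Rehearsal overlap.
Brass Warm-up starts after Soloist Soundcheck ends.
Brass Warm-up starts after Dress Rehearsal ends.
Overlapping pairs: Chamber Block & Woodwind Overdub, Dress Rehearsal & Soloist Soundcheck, Full Take & Soloist Soundcheck, Full Tracking & Strings Overdub, Full Tracking & Woodwind Overdub, Strings Overdub & Woodwind Overdub — 6 in total.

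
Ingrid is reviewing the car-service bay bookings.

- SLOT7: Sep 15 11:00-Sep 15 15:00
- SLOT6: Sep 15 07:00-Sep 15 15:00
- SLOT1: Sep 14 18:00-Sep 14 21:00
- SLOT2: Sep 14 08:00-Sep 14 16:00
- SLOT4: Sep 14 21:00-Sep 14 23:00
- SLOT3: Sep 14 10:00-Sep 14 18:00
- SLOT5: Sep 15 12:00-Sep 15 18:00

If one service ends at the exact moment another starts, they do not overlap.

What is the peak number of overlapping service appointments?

3

Sort all start/end points and keep a running count:
Sep 14 08:00 start SLOT2 → 1
Sep 14 10:00 start SLOT3 → 2
Sep 14 16:00 end SLOT2 → 1
Sep 14 18:00 end SLOT3 → 0
Sep 14 18:00 start SLOT1 → 1
Sep 14 21:00 end SLOT1 → 0
Sep 14 21:00 start SLOT4 → 1
Sep 14 23:00 end SLOT4 → 0
Sep 15 07:00 start SLOT6 → 1
Sep 15 11:00 start SLOT7 → 2
Sep 15 12:00 start SLOT5 → 3
Sep 15 15:00 end SLOT6 → 2
Sep 15 15:00 end SLOT7 → 1
Sep 15 18:00 end SLOT5 → 0
Peak is 3, at Sep 15 12:00 (SLOT5, SLOT6, SLOT7).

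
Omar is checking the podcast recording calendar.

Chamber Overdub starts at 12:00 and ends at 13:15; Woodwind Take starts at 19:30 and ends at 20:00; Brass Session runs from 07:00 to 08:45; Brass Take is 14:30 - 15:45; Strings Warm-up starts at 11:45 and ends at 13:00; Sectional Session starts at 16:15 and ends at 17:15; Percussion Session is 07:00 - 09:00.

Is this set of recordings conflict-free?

Sorted by start: Percussion Session, Brass Session, Strings Warm-up, Chamber Overdub, Brass Take, Sectional Session, Woodwind Take.
Brass Session starts before Percussion Session ends → Percussion Session and Brass Session overlap.
That's a conflict, so the schedule is not conflict-free.

No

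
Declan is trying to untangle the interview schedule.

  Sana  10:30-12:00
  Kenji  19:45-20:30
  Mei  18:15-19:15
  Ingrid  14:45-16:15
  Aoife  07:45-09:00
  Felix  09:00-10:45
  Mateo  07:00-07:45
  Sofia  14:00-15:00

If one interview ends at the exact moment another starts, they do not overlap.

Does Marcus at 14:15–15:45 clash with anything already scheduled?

Yes — it overlaps Ingrid, Sofia

Mateo: ends 07:45 at or before Marcus starts 14:15 → clear.
Aoife: ends 09:00 at or before Marcus starts 14:15 → clear.
Felix: ends 10:45 at or before Marcus starts 14:15 → clear.
Sana: ends 12:00 at or before Marcus starts 14:15 → clear.
Sofia: starts 14:00 before Marcus ends 15:45, and ends 15:00 after Marcus starts 14:15 → overlap.
Ingrid: starts 14:45 before Marcus ends 15:45, and ends 16:15 after Marcus starts 14:15 → overlap.
Mei: starts 18:15 at or after Marcus ends 15:45 → clear.
Kenji: starts 19:45 at or after Marcus ends 15:45 → clear.
Marcus overlaps Sofia, Ingrid.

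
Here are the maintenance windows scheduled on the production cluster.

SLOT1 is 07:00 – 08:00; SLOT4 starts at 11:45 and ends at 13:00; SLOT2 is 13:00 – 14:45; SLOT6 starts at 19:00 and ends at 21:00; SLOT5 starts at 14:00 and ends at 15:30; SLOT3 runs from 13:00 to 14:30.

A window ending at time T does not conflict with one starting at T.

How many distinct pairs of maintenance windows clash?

3

Check each pair: they overlap iff neither finishes before the other starts.
Sorted by start: SLOT1, SLOT4, SLOT2, SLOT3, SLOT5, SLOT6.
SLOT4 starts after SLOT1 ends, so SLOT1 has no further overlaps.
SLOT2 starts exactly when SLOT4 ends (back-to-back, no overlap), so SLOT4 has no further overlaps.
SLOT3 starts before SLOT2 ends → SLOT2 and SLOT3 overlap.
SLOT5 starts before SLOT2 ends → SLOT2 and SLOT5 overlap.
SLOT6 starts after SLOT2 ends.
SLOT5 starts before SLOT3 ends → SLOT3 and SLOT5 overlap.
SLOT6 starts after SLOT3 ends.
SLOT6 starts after SLOT5 ends.
Overlapping pairs: SLOT2 & SLOT3, SLOT2 & SLOT5, SLOT3 & SLOT5 — 3 in total.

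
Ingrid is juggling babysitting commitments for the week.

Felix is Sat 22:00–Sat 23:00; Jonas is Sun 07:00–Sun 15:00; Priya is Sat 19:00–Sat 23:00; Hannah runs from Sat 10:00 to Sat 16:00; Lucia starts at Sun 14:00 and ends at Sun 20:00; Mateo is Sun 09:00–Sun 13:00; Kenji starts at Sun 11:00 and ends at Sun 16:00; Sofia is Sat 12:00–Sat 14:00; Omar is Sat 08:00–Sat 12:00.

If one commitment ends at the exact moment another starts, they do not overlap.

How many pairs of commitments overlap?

8

Two intervals overlap when each starts before the other ends.
Sorted by start: Omar, Hannah, Sofia, Priya, Felix, Jonas, Mateo, Kenji, Lucia.
Hannah starts before Omar ends → Omar and Hannah overlap.
Sofia starts exactly when Omar ends (back-to-back, no overlap) — done with Omar.
Sofia starts before Hannah ends → Hannah and Sofia overlap.
Priya starts after Hannah ends — done with Hannah.
Priya starts after Sofia ends — done with Sofia.
Felix starts before Priya ends → Priya and Felix overlap.
Jonas starts after Priya ends — done with Priya.
Jonas starts after Felix ends — done with Felix.
Mateo starts before Jonas ends → Jonas and Mateo overlap.
Kenji starts before Jonas ends → Jonas and Kenji overlap.
Lucia starts before Jonas ends → Jonas and Lucia overlap.
Kenji starts before Mateo ends → Mateo and Kenji overlap.
Lucia starts after Mateo ends.
Lucia starts before Kenji ends → Kenji and Lucia overlap.
Overlapping pairs: Felix & Priya, Hannah & Omar, Hannah & Sofia, Jonas & Kenji, Jonas & Lucia, Jonas & Mateo, Kenji & Lucia, Kenji & Mateo — 8 in total.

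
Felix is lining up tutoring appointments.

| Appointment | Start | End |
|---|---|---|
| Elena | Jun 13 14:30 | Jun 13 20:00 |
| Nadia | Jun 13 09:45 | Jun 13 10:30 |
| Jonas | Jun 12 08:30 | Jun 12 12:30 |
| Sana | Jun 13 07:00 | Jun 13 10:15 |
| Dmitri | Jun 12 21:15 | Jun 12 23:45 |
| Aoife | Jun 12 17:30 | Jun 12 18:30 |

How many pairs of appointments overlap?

1

Check each pair: they overlap iff neither finishes before the other starts.
Sorted by start: Jonas, Aoife, Dmitri, Sana, Nadia, Elena.
Aoife starts after Jonas ends, so nothing later overlaps Jonas either.
Dmitri starts after Aoife ends, so nothing later overlaps Aoife either.
Sana starts after Dmitri ends, so nothing later overlaps Dmitri either.
Nadia starts before Sana ends → Sana and Nadia overlap.
Elena starts after Sana ends.
Elena starts after Nadia ends.
Overlapping pairs: Nadia & Sana — 1 in total.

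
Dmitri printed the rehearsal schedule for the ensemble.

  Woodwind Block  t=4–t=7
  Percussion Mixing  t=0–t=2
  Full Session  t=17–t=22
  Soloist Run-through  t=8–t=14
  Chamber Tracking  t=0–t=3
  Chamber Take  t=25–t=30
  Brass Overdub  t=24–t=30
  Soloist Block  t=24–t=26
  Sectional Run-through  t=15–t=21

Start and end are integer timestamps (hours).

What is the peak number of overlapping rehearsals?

Walk through starts and ends in time order (an end at T is processed before a start at T):
t=0 start Chamber Tracking → 1
t=0 start Percussion Mixing → 2
t=2 end Percussion Mixing → 1
t=3 end Chamber Tracking → 0
t=4 start Woodwind Block → 1
t=7 end Woodwind Block → 0
t=8 start Soloist Run-through → 1
t=14 end Soloist Run-through → 0
t=15 start Sectional Run-through → 1
t=17 start Full Session → 2
t=21 end Sectional Run-through → 1
t=22 end Full Session → 0
t=24 start Brass Overdub → 1
t=24 start Soloist Block → 2
t=25 start Chamber Take → 3
t=26 end Soloist Block → 2
t=30 end Brass Overdub → 1
t=30 end Chamber Take → 0
Peak is 3, at t=25 (Brass Overdub, Chamber Take, Soloist Block).

3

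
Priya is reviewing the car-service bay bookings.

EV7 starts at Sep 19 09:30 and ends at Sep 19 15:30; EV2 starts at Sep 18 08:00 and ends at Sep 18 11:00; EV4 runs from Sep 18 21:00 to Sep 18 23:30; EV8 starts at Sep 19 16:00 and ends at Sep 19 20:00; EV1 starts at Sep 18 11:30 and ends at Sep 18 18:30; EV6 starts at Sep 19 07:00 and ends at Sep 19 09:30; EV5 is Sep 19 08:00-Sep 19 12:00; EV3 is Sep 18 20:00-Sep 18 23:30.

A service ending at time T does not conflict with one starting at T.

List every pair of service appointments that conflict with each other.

EV3 & EV4, EV5 & EV6, EV5 & EV7

Sorted by start: EV2, EV1, EV3, EV4, EV6, EV5, EV7, EV8.
EV1 starts after EV2 ends — done with EV2.
EV3 starts after EV1 ends — done with EV1.
EV4 starts before EV3 ends → EV3 and EV4 overlap.
EV6 starts after EV3 ends — done with EV3.
EV6 starts after EV4 ends — done with EV4.
EV5 starts before EV6 ends → EV6 and EV5 overlap.
EV7 starts exactly when EV6 ends (back-to-back, no overlap) — done with EV6.
EV7 starts before EV5 ends → EV5 and EV7 overlap.
EV8 starts after EV5 ends.
EV8 starts after EV7 ends.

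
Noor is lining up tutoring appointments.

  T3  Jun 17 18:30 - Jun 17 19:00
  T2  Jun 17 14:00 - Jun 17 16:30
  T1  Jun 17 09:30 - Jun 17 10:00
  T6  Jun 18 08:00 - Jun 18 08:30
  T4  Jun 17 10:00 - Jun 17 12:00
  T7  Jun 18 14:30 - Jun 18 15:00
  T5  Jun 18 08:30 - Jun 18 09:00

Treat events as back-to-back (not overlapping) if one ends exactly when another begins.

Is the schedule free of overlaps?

Yes

Check each pair: they overlap iff neither finishes before the other starts.
Sorted by start: T1, T4, T2, T3, T6, T5, T7.
T4 starts exactly when T1 ends (back-to-back, no overlap), so T1 has no further overlaps.
T2 starts after T4 ends, so T4 has no further overlaps.
T3 starts after T2 ends, so T2 has no further overlaps.
T6 starts after T3 ends, so T3 has no further overlaps.
T5 starts exactly when T6 ends (back-to-back, no overlap), so T6 has no further overlaps.
T7 starts after T5 ends.
Every pair is clear; the schedule has no overlaps.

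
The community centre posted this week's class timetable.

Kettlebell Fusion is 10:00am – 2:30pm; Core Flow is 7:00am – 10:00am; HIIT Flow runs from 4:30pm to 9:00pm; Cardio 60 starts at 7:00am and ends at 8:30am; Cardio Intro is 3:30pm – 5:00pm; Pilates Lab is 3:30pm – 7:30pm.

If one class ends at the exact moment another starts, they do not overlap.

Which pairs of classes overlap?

Cardio 60 & Core Flow, Cardio Intro & HIIT Flow, Cardio Intro & Pilates Lab, HIIT Flow & Pilates Lab

Two intervals overlap when each starts before the other ends.
Sorted by start: Cardio 60, Core Flow, Kettlebell Fusion, Cardio Intro, Pilates Lab, HIIT Flow.
Core Flow starts before Cardio 60 ends → Cardio 60 and Core Flow overlap.
Kettlebell Fusion starts after Cardio 60 ends; Cardio 60 is clear from here.
Kettlebell Fusion starts exactly when Core Flow ends (back-to-back, no overlap); Core Flow is clear from here.
Cardio Intro starts after Kettlebell Fusion ends; Kettlebell Fusion is clear from here.
Pilates Lab starts before Cardio Intro ends → Cardio Intro and Pilates Lab overlap.
HIIT Flow starts before Cardio Intro ends → Cardio Intro and HIIT Flow overlap.
HIIT Flow starts before Pilates Lab ends → Pilates Lab and HIIT Flow overlap.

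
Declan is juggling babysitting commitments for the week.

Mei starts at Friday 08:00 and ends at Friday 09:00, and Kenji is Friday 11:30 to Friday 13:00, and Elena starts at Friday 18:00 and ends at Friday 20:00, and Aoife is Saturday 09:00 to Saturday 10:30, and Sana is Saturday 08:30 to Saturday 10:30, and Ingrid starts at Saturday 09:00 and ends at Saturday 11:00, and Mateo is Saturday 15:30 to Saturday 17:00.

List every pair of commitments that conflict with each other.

Aoife & Ingrid, Aoife & Sana, Ingrid & Sana

Two intervals overlap when each starts before the other ends.
Sorted by start: Mei, Kenji, Elena, Sana, Aoife, Ingrid, Mateo.
Kenji starts after Mei ends, so nothing later overlaps Mei either.
Elena starts after Kenji ends, so nothing later overlaps Kenji either.
Sana starts after Elena ends, so nothing later overlaps Elena either.
Aoife starts before Sana ends → Sana and Aoife overlap.
Ingrid starts before Sana ends → Sana and Ingrid overlap.
Mateo starts after Sana ends.
Ingrid starts before Aoife ends → Aoife and Ingrid overlap.
Mateo starts after Aoife ends.
Mateo starts after Ingrid ends.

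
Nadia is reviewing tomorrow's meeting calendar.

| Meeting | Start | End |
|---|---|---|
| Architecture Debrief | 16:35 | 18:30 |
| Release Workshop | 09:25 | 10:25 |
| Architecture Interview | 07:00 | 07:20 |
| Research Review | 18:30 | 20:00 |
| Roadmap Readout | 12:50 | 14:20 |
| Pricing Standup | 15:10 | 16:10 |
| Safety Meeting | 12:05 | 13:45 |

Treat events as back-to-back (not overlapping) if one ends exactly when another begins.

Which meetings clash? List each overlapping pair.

Two intervals overlap when each starts before the other ends.
Sorted by start: Architecture Interview, Release Workshop, Safety Meeting, Roadmap Readout, Pricing Standup, Architecture Debrief, Research Review.
Release Workshop starts after Architecture Interview ends — done with Architecture Interview.
Safety Meeting starts after Release Workshop ends — done with Release Workshop.
Roadmap Readout starts before Safety Meeting ends → Safety Meeting and Roadmap Readout overlap.
Pricing Standup starts after Safety Meeting ends — done with Safety Meeting.
Pricing Standup starts after Roadmap Readout ends — done with Roadmap Readout.
Architecture Debrief starts after Pricing Standup ends — done with Pricing Standup.
Research Review starts exactly when Architecture Debrief ends (back-to-back, no overlap).

Roadmap Readout & Safety Meeting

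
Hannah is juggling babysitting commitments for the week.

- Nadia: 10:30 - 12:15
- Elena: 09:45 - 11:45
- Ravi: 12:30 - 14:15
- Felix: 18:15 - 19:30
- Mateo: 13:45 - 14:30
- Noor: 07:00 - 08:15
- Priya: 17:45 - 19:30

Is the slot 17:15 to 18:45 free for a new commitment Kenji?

Noor: ends 08:15 at or before Kenji starts 17:15 → clear.
Elena: ends 11:45 at or before Kenji starts 17:15 → clear.
Nadia: ends 12:15 at or before Kenji starts 17:15 → clear.
Ravi: ends 14:15 at or before Kenji starts 17:15 → clear.
Mateo: ends 14:30 at or before Kenji starts 17:15 → clear.
Priya: starts 17:45 before Kenji ends 18:45, and ends 19:30 after Kenji starts 17:15 → overlap.
Felix: starts 18:15 before Kenji ends 18:45, and ends 19:30 after Kenji starts 17:15 → overlap.
Kenji overlaps Priya, Felix.

No — it overlaps Felix, Priya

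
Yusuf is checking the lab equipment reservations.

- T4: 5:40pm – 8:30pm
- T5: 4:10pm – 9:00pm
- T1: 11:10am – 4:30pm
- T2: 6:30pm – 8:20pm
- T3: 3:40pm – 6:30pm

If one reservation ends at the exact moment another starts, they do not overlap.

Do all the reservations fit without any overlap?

Check each pair: they overlap iff neither finishes before the other starts.
Sorted by start: T1, T3, T5, T4, T2.
T3 starts before T1 ends → T1 and T3 overlap.
That's a conflict, so the schedule is not conflict-free.

No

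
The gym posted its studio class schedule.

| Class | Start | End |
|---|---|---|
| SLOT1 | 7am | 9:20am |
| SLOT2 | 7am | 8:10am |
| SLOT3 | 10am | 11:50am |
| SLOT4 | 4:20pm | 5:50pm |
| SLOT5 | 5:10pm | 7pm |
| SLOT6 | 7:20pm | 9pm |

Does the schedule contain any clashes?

Yes

Two intervals overlap when each starts before the other ends.
Sorted by start: SLOT1, SLOT2, SLOT3, SLOT4, SLOT5, SLOT6.
SLOT2 starts before SLOT1 ends → SLOT1 and SLOT2 overlap.
That's a conflict, so the schedule is not conflict-free.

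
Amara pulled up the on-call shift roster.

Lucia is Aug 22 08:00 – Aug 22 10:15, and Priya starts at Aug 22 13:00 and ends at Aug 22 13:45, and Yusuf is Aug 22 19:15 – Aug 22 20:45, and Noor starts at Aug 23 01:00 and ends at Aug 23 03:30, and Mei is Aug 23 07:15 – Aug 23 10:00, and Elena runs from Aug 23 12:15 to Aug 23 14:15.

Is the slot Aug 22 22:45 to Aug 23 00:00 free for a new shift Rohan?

Lucia: ends Aug 22 10:15 at or before Rohan starts Aug 22 22:45 → clear.
Priya: ends Aug 22 13:45 at or before Rohan starts Aug 22 22:45 → clear.
Yusuf: ends Aug 22 20:45 at or before Rohan starts Aug 22 22:45 → clear.
Noor: starts Aug 23 01:00 at or after Rohan ends Aug 23 00:00 → clear.
Mei: starts Aug 23 07:15 at or after Rohan ends Aug 23 00:00 → clear.
Elena: starts Aug 23 12:15 at or after Rohan ends Aug 23 00:00 → clear.

Yes — the slot is free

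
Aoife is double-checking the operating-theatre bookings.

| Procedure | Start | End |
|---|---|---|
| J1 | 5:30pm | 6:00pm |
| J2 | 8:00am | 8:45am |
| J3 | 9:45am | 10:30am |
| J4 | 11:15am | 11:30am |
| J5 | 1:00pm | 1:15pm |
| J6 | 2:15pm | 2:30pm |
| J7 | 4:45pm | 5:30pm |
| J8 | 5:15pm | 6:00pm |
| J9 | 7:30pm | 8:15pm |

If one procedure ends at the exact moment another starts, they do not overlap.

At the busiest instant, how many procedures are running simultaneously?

Walk through starts and ends in time order (an end at T is processed before a start at T):
8:00am start J2 → 1
8:45am end J2 → 0
9:45am start J3 → 1
10:30am end J3 → 0
11:15am start J4 → 1
11:30am end J4 → 0
1:00pm start J5 → 1
1:15pm end J5 → 0
2:15pm start J6 → 1
2:30pm end J6 → 0
4:45pm start J7 → 1
5:15pm start J8 → 2
5:30pm end J7 → 1
5:30pm start J1 → 2
6:00pm end J1 → 1
6:00pm end J8 → 0
7:30pm start J9 → 1
8:15pm end J9 → 0
Peak is 2, at 5:15pm (J7, J8).

2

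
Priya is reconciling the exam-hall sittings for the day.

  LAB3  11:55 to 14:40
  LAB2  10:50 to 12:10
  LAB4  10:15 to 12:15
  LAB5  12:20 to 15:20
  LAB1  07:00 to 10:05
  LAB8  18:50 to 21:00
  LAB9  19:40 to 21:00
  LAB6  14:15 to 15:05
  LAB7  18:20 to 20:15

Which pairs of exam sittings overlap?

LAB2 & LAB3, LAB2 & LAB4, LAB3 & LAB4, LAB3 & LAB5, LAB3 & LAB6, LAB5 & LAB6, LAB7 & LAB8, LAB7 & LAB9, LAB8 & LAB9

Sorted by start: LAB1, LAB4, LAB2, LAB3, LAB5, LAB6, LAB7, LAB8, LAB9.
LAB4 starts after LAB1 ends; LAB1 is clear from here.
LAB2 starts before LAB4 ends → LAB4 and LAB2 overlap.
LAB3 starts before LAB4 ends → LAB4 and LAB3 overlap.
LAB5 starts after LAB4 ends; LAB4 is clear from here.
LAB3 starts before LAB2 ends → LAB2 and LAB3 overlap.
LAB5 starts after LAB2 ends; LAB2 is clear from here.
LAB5 starts before LAB3 ends → LAB3 and LAB5 overlap.
LAB6 starts before LAB3 ends → LAB3 and LAB6 overlap.
LAB7 starts after LAB3 ends; LAB3 is clear from here.
LAB6 starts before LAB5 ends → LAB5 and LAB6 overlap.
LAB7 starts after LAB5 ends; LAB5 is clear from here.
LAB7 starts after LAB6 ends; LAB6 is clear from here.
LAB8 starts before LAB7 ends → LAB7 and LAB8 overlap.
LAB9 starts before LAB7 ends → LAB7 and LAB9 overlap.
LAB9 starts before LAB8 ends → LAB8 and LAB9 overlap.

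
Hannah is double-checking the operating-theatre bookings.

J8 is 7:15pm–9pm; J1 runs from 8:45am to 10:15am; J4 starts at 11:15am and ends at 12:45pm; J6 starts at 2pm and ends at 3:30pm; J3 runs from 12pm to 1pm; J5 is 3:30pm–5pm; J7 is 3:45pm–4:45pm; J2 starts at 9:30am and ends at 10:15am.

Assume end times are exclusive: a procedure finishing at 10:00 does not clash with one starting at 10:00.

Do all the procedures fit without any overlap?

Two intervals overlap when each starts before the other ends.
Sorted by start: J1, J2, J4, J3, J6, J5, J7, J8.
J2 starts before J1 ends → J1 and J2 overlap.
That's a conflict, so the schedule is not conflict-free.

No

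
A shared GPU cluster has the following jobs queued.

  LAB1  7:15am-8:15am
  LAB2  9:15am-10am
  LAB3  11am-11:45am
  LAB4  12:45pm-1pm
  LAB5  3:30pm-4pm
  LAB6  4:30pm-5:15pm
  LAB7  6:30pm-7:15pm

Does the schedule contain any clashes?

Sorted by start: LAB1, LAB2, LAB3, LAB4, LAB5, LAB6, LAB7.
LAB2 starts after LAB1 ends, so nothing later overlaps LAB1 either.
LAB3 starts after LAB2 ends, so nothing later overlaps LAB2 either.
LAB4 starts after LAB3 ends, so nothing later overlaps LAB3 either.
LAB5 starts after LAB4 ends, so nothing later overlaps LAB4 either.
LAB6 starts after LAB5 ends, so nothing later overlaps LAB5 either.
LAB7 starts after LAB6 ends.
Every pair is clear; the schedule has no overlaps.

No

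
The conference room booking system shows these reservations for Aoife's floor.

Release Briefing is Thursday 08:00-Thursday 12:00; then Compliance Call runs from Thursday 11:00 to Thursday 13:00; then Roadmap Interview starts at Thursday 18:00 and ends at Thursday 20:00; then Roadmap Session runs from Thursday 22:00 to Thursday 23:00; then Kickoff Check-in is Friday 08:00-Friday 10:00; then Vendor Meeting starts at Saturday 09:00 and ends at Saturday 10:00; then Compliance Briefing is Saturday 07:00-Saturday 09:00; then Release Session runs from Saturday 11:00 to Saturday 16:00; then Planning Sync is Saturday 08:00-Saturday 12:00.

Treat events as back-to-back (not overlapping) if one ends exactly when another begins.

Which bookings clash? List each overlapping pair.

Sorted by start: Release Briefing, Compliance Call, Roadmap Interview, Roadmap Session, Kickoff Check-in, Compliance Briefing, Planning Sync, Vendor Meeting, Release Session.
Compliance Call starts before Release Briefing ends → Release Briefing and Compliance Call overlap.
Roadmap Interview starts after Release Briefing ends, so Release Briefing has no further overlaps.
Roadmap Interview starts after Compliance Call ends, so Compliance Call has no further overlaps.
Roadmap Session starts after Roadmap Interview ends, so Roadmap Interview has no further overlaps.
Kickoff Check-in starts after Roadmap Session ends, so Roadmap Session has no further overlaps.
Compliance Briefing starts after Kickoff Check-in ends, so Kickoff Check-in has no further overlaps.
Planning Sync starts before Compliance Briefing ends → Compliance Briefing and Planning Sync overlap.
Vendor Meeting starts exactly when Compliance Briefing ends (back-to-back, no overlap), so Compliance Briefing has no further overlaps.
Vendor Meeting starts before Planning Sync ends → Planning Sync and Vendor Meeting overlap.
Release Session starts before Planning Sync ends → Planning Sync and Release Session overlap.
Release Session starts after Vendor Meeting ends.

Compliance Briefing & Planning Sync, Compliance Call & Release Briefing, Planning Sync & Release Session, Planning Sync & Vendor Meeting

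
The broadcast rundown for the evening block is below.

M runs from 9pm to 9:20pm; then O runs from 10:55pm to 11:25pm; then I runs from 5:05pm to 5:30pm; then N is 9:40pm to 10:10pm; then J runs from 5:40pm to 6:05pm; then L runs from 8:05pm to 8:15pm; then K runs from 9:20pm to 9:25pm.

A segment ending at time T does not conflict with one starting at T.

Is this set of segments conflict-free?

Yes

Two intervals overlap when each starts before the other ends.
Sorted by start: I, J, L, M, K, N, O.
J starts after I ends, so I has no further overlaps.
L starts after J ends, so J has no further overlaps.
M starts after L ends, so L has no further overlaps.
K starts exactly when M ends (back-to-back, no overlap), so M has no further overlaps.
N starts after K ends, so K has no further overlaps.
O starts after N ends.
Every pair is clear; the schedule has no overlaps.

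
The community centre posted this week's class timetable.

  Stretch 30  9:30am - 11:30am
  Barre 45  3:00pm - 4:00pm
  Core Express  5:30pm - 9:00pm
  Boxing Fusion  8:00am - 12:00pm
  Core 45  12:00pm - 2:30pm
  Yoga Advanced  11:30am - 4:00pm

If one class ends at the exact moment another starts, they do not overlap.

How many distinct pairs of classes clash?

Sorted by start: Boxing Fusion, Stretch 30, Yoga Advanced, Core 45, Barre 45, Core Express.
Stretch 30 starts before Boxing Fusion ends → Boxing Fusion and Stretch 30 overlap.
Yoga Advanced starts before Boxing Fusion ends → Boxing Fusion and Yoga Advanced overlap.
Core 45 starts exactly when Boxing Fusion ends (back-to-back, no overlap); Boxing Fusion is clear from here.
Yoga Advanced starts exactly when Stretch 30 ends (back-to-back, no overlap); Stretch 30 is clear from here.
Core 45 starts before Yoga Advanced ends → Yoga Advanced and Core 45 overlap.
Barre 45 starts before Yoga Advanced ends → Yoga Advanced and Barre 45 overlap.
Core Express starts after Yoga Advanced ends.
Barre 45 starts after Core 45 ends; Core 45 is clear from here.
Core Express starts after Barre 45 ends.
Overlapping pairs: Barre 45 & Yoga Advanced, Boxing Fusion & Stretch 30, Boxing Fusion & Yoga Advanced, Core 45 & Yoga Advanced — 4 in total.

4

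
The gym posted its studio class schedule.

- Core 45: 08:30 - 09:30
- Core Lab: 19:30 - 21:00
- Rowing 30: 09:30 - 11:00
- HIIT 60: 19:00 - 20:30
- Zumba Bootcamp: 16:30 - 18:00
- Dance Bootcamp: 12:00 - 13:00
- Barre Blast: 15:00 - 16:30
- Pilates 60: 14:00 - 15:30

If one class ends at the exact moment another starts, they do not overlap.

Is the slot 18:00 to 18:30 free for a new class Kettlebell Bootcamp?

Core 45: ends 09:30 at or before Kettlebell Bootcamp starts 18:00 → clear.
Rowing 30: ends 11:00 at or before Kettlebell Bootcamp starts 18:00 → clear.
Dance Bootcamp: ends 13:00 at or before Kettlebell Bootcamp starts 18:00 → clear.
Pilates 60: ends 15:30 at or before Kettlebell Bootcamp starts 18:00 → clear.
Barre Blast: ends 16:30 at or before Kettlebell Bootcamp starts 18:00 → clear.
Zumba Bootcamp: ends 18:00 at or before Kettlebell Bootcamp starts 18:00 → clear.
HIIT 60: starts 19:00 at or after Kettlebell Bootcamp ends 18:30 → clear.
Core Lab: starts 19:30 at or after Kettlebell Bootcamp ends 18:30 → clear.

Yes — the slot is free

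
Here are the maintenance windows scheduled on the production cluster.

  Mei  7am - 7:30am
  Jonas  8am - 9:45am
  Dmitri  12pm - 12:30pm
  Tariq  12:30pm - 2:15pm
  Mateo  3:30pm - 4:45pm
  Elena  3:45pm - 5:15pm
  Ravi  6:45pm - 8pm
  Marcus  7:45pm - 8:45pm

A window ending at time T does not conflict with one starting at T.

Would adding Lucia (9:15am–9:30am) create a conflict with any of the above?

Yes — it overlaps Jonas

Mei: ends 7:30am at or before Lucia starts 9:15am → clear.
Jonas: starts 8am before Lucia ends 9:30am, and ends 9:45am after Lucia starts 9:15am → overlap.
Dmitri: starts 12pm at or after Lucia ends 9:30am → clear.
Tariq: starts 12:30pm at or after Lucia ends 9:30am → clear.
Mateo: starts 3:30pm at or after Lucia ends 9:30am → clear.
Elena: starts 3:45pm at or after Lucia ends 9:30am → clear.
Ravi: starts 6:45pm at or after Lucia ends 9:30am → clear.
Marcus: starts 7:45pm at or after Lucia ends 9:30am → clear.
Lucia overlaps Jonas.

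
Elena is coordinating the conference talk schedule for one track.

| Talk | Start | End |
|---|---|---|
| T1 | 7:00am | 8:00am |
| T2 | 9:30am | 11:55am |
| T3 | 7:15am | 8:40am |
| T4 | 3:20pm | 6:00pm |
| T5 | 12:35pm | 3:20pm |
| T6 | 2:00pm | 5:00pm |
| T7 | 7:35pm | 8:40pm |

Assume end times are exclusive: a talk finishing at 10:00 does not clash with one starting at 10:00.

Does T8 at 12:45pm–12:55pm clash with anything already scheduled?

Yes — it overlaps T5

T1: ends 8:00am at or before T8 starts 12:45pm → clear.
T3: ends 8:40am at or before T8 starts 12:45pm → clear.
T2: ends 11:55am at or before T8 starts 12:45pm → clear.
T5: starts 12:35pm before T8 ends 12:55pm, and ends 3:20pm after T8 starts 12:45pm → overlap.
T6: starts 2:00pm at or after T8 ends 12:55pm → clear.
T4: starts 3:20pm at or after T8 ends 12:55pm → clear.
T7: starts 7:35pm at or after T8 ends 12:55pm → clear.
T8 overlaps T5.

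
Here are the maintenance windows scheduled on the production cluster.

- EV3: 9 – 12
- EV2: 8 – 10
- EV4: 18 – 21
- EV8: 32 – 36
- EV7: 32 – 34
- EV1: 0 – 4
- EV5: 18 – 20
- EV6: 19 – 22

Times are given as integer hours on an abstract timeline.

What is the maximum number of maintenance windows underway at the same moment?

3

Sort all start/end points and keep a running count:
0 start EV1 → 1
4 end EV1 → 0
8 start EV2 → 1
9 start EV3 → 2
10 end EV2 → 1
12 end EV3 → 0
18 start EV4 → 1
18 start EV5 → 2
19 start EV6 → 3
20 end EV5 → 2
21 end EV4 → 1
22 end EV6 → 0
32 start EV7 → 1
32 start EV8 → 2
34 end EV7 → 1
36 end EV8 → 0
Peak is 3, at 19 (EV4, EV5, EV6).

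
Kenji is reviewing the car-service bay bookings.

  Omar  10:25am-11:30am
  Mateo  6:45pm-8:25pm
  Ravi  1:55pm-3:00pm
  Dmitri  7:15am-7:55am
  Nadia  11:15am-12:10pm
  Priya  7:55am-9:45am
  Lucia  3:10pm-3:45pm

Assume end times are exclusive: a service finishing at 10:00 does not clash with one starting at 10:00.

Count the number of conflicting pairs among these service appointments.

1

Two intervals overlap when each starts before the other ends.
Sorted by start: Dmitri, Priya, Omar, Nadia, Ravi, Lucia, Mateo.
Priya starts exactly when Dmitri ends (back-to-back, no overlap), so Dmitri has no further overlaps.
Omar starts after Priya ends, so Priya has no further overlaps.
Nadia starts before Omar ends → Omar and Nadia overlap.
Ravi starts after Omar ends, so Omar has no further overlaps.
Ravi starts after Nadia ends, so Nadia has no further overlaps.
Lucia starts after Ravi ends, so Ravi has no further overlaps.
Mateo starts after Lucia ends.
Overlapping pairs: Nadia & Omar — 1 in total.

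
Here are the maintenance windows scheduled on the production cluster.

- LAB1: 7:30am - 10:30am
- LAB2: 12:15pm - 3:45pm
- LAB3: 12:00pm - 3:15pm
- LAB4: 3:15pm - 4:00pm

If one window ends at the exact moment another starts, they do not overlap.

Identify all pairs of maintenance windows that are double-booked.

LAB2 & LAB3, LAB2 & LAB4

Sorted by start: LAB1, LAB3, LAB2, LAB4.
LAB3 starts after LAB1 ends, so nothing later overlaps LAB1 either.
LAB2 starts before LAB3 ends → LAB3 and LAB2 overlap.
LAB4 starts exactly when LAB3 ends (back-to-back, no overlap).
LAB4 starts before LAB2 ends → LAB2 and LAB4 overlap.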